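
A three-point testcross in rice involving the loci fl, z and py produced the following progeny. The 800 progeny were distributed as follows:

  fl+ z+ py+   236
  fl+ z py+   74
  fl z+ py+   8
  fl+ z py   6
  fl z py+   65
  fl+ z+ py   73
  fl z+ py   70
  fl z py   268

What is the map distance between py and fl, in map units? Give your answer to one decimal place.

19.0 map units

The two most frequent reciprocal classes, fl+ z+ py+ and fl z py, are the parental types, so the F1 was fl+ z+ py+ / fl z py.
The two rarest classes, fl z+ py+ and fl+ z py, are the double crossovers. Comparing them with the parentals, only the fl allele has switched, so fl is the middle locus and the order is py – fl – z.
Crossovers in the py–fl interval produce the single-crossover classes fl+ z+ py and fl z py+ (73 + 65 = 138) plus the double crossovers (14).
RF(py–fl) = (138 + 14) / 800 = 152/800 = 0.1900 → 19.0 map units.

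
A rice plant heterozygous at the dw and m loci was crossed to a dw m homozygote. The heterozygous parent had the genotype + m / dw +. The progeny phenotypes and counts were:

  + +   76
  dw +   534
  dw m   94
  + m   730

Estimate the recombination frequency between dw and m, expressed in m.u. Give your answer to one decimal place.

11.9 m.u.

The recombinant classes are + + and dw m: 76 + 94 = 170.
Recombination frequency = 170/1434 = 0.1185 ≈ 11.9%, i.e. 11.9 m.u.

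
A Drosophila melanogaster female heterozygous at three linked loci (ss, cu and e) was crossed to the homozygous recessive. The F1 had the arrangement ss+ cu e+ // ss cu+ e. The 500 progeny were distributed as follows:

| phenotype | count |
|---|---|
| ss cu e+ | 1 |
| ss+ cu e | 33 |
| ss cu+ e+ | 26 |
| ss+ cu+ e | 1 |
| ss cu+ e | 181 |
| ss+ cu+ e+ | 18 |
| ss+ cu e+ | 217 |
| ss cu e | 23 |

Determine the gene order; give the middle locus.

ss

The two rarest classes, ss cu e+ and ss+ cu+ e, are the double crossovers. Comparing them with the parentals, only the ss allele has switched, so ss is the middle locus and the order is cu – ss – e.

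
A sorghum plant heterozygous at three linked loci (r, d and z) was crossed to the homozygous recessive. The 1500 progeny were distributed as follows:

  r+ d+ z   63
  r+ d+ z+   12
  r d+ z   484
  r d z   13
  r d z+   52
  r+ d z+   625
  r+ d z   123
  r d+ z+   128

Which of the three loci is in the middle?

d

The two most frequent reciprocal classes, r+ d z+ and r d+ z, are the parental types, so the F1 was r+ d z+ / r d+ z.
The two rarest classes, r+ d+ z+ and r d z, are the double crossovers. Comparing them with the parentals, only the d allele has switched, so d is the middle locus and the order is r – d – z.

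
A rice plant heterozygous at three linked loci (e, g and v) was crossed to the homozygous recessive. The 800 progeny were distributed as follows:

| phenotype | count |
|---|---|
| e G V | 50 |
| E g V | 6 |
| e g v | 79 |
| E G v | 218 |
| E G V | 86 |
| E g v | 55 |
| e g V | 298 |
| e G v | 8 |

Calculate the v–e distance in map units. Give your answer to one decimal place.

22.4 map units

The two most frequent reciprocal classes, e g V and E G v, are the parental types, so the F1 was e g V / E G v.
The two rarest classes, E g V and e G v, are the double crossovers. Comparing them with the parentals, only the e allele has switched, so e is the middle locus and the order is g – e – v.
Crossovers in the e–v interval produce the single-crossover classes e g v and E G V (79 + 86 = 165) plus the double crossovers (14).
RF(e–v) = (165 + 14) / 800 = 179/800 = 0.2238 → 22.4 map units.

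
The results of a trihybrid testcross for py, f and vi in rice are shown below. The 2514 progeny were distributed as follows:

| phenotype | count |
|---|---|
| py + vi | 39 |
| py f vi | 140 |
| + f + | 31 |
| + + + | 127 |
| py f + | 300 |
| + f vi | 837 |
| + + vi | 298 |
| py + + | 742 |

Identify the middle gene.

The two most frequent reciprocal classes, + f vi and py + +, are the parental types, so the F1 was + f vi / py + +.
The two rarest classes, + f + and py + vi, are the double crossovers. Comparing them with the parentals, only the vi allele has switched, so vi is the middle locus and the order is py – vi – f.

vi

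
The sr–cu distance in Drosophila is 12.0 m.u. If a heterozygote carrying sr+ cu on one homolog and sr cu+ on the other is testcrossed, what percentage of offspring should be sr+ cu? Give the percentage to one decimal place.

44.0%

A map distance of 12.0 m.u. corresponds to a recombination frequency of 0.120.
The F1 is sr+ cu / sr cu+, so sr+ cu is a parental gamete class with expected frequency (1 − r)/2 = 0.880/2 = 0.4400.
That is 0.4400 = 44.0% of the progeny.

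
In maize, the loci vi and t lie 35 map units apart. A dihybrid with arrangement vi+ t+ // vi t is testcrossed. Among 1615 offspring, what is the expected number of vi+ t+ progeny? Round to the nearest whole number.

525

A map distance of 35 map units corresponds to a recombination frequency of 0.350.
The F1 is vi+ t+ / vi t, so vi+ t+ is a parental gamete class with expected frequency (1 − r)/2 = 0.650/2 = 0.3250.
Expected number = 0.3250 × 1615 = 524.88 ≈ 525.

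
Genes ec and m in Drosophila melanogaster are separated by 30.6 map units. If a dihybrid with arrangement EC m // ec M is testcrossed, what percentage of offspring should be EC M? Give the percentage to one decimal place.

15.3%

A map distance of 30.6 map units corresponds to a recombination frequency of 0.306.
The F1 is EC m / ec M, so EC M is a recombinant gamete class with expected frequency r/2 = 0.306/2 = 0.1530.
That is 0.1530 = 15.3% of the progeny.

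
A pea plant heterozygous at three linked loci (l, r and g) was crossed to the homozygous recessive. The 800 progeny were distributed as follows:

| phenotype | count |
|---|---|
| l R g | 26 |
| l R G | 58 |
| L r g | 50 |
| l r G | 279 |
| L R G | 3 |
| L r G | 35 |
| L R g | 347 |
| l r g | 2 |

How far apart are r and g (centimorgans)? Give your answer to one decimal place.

14.1 centimorgans

The two most frequent reciprocal classes, l r G and L R g, are the parental types, so the F1 was l r G / L R g.
The two rarest classes, l r g and L R G, are the double crossovers. Comparing them with the parentals, only the g allele has switched, so g is the middle locus and the order is r – g – l.
Crossovers in the r–g interval produce the single-crossover classes l R G and L r g (58 + 50 = 108) plus the double crossovers (5).
RF(r–g) = (108 + 5) / 800 = 113/800 = 0.1412 → 14.1 centimorgans.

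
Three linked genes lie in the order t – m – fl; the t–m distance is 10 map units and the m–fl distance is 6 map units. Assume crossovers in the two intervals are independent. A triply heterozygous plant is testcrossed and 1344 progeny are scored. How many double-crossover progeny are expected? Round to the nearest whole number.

8

Map distances give recombination frequencies of 0.100 and 0.060 for the two intervals.
With no interference, expected double-crossover frequency = 0.100 × 0.060 = 0.00600.
Expected number = 0.00600 × 1344 = 8.06 ≈ 8.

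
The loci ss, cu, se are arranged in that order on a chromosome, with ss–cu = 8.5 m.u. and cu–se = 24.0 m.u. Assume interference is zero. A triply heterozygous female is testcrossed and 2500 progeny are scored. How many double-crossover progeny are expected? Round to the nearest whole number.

51

Map distances give recombination frequencies of 0.085 and 0.240 for the two intervals.
With no interference, expected double-crossover frequency = 0.085 × 0.240 = 0.02040.
Expected number = 0.02040 × 2500 = 51.00 ≈ 51.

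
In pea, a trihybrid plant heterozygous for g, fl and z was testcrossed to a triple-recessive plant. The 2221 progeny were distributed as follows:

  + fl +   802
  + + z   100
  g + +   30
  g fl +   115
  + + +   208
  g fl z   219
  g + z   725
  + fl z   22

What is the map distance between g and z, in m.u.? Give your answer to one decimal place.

12.0 m.u.

The two most frequent reciprocal classes, + fl + and g + z, are the parental types, so the F1 was + fl + / g + z.
The two rarest classes, + fl z and g + +, are the double crossovers. Comparing them with the parentals, only the z allele has switched, so z is the middle locus and the order is g – z – fl.
Crossovers in the g–z interval produce the single-crossover classes g fl + and + + z (115 + 100 = 215) plus the double crossovers (52).
RF(g–z) = (215 + 52) / 2221 = 267/2221 = 0.1202 → 12.0 m.u.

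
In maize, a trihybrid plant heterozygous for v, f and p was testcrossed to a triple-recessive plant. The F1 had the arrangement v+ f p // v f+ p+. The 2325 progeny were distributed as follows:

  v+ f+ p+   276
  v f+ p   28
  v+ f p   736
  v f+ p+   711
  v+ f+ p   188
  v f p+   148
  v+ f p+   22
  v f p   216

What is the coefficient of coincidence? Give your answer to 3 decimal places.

0.556

The two rarest classes, v+ f p+ and v f+ p, are the double crossovers. Comparing them with the parentals, only the p allele has switched, so p is the middle locus and the order is f – p – v.
f–p: (336 + 50)/2325 = 0.1660; p–v: (492 + 50)/2325 = 0.2331.
Expected DCO frequency = 0.1660 × 0.2331 ≈ 0.03869; observed = 50/2325 ≈ 0.02151.
Coefficient of coincidence = 0.02151/0.03869 ≈ 0.556.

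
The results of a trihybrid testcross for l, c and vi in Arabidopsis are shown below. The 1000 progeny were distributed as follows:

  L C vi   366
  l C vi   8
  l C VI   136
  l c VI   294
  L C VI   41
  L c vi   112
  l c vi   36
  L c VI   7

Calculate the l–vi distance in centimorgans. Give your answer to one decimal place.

The two most frequent reciprocal classes, l c VI and L C vi, are the parental types, so the F1 was l c VI / L C vi.
The two rarest classes, L c VI and l C vi, are the double crossovers. Comparing them with the parentals, only the l allele has switched, so l is the middle locus and the order is c – l – vi.
Crossovers in the l–vi interval produce the single-crossover classes l c vi and L C VI (36 + 41 = 77) plus the double crossovers (15).
RF(l–vi) = (77 + 15) / 1000 = 92/1000 = 0.0920 → 9.2 centimorgans.

9.2 centimorgans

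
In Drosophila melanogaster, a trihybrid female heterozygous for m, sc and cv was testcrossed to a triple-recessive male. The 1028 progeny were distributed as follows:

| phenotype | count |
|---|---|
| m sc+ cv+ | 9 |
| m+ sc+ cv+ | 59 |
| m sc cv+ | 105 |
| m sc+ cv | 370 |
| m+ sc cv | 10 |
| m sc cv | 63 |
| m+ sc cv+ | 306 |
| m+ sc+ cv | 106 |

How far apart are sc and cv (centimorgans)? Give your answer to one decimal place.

13.7 centimorgans

The two most frequent reciprocal classes, m sc+ cv and m+ sc cv+, are the parental types, so the F1 was m sc+ cv / m+ sc cv+.
The two rarest classes, m sc+ cv+ and m+ sc cv, are the double crossovers. Comparing them with the parentals, only the cv allele has switched, so cv is the middle locus and the order is m – cv – sc.
Crossovers in the cv–sc interval produce the single-crossover classes m sc cv and m+ sc+ cv+ (63 + 59 = 122) plus the double crossovers (19).
RF(cv–sc) = (122 + 19) / 1028 = 141/1028 = 0.1372 → 13.7 centimorgans.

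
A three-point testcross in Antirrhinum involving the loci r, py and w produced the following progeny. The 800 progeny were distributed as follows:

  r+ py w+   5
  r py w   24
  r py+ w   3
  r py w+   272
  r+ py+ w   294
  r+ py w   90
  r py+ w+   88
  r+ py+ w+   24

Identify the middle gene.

r

The two most frequent reciprocal classes, r py w+ and r+ py+ w, are the parental types, so the F1 was r py w+ / r+ py+ w.
The two rarest classes, r+ py w+ and r py+ w, are the double crossovers. Comparing them with the parentals, only the r allele has switched, so r is the middle locus and the order is w – r – py.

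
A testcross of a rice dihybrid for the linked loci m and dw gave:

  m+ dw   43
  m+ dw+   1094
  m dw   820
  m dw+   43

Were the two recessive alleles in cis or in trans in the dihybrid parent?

The two most frequent classes are m+ dw+ (1094) and m dw (820); these are the parental (non-recombinant) types.
So the F1 carried m+ dw+ on one chromosome and m dw on the other — the recessive alleles are on the same chromosome (cis / coupling).

cis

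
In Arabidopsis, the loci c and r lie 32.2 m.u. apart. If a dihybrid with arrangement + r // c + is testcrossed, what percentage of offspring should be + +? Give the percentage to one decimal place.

16.1%

A map distance of 32.2 m.u. corresponds to a recombination frequency of 0.322.
The F1 is + r / c +, so + + is a recombinant gamete class with expected frequency r/2 = 0.322/2 = 0.1610.
That is 0.1610 = 16.1% of the progeny.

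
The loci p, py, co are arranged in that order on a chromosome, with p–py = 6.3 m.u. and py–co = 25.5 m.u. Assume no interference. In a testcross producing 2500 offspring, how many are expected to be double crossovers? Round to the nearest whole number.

Map distances give recombination frequencies of 0.063 and 0.255 for the two intervals.
With no interference, expected double-crossover frequency = 0.063 × 0.255 = 0.01606.
Expected number = 0.01606 × 2500 = 40.16 ≈ 40.

40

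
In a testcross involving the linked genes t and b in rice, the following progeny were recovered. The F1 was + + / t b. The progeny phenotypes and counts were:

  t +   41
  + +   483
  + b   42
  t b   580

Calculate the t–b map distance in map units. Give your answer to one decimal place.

7.2 map units

The recombinant classes are + b and t +: 42 + 41 = 83.
Recombination frequency = 83/1146 = 0.0724 ≈ 7.2%, i.e. 7.2 map units.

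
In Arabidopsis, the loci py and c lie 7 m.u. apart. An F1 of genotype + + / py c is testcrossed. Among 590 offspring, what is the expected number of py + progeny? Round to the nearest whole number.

21

A map distance of 7 m.u. corresponds to a recombination frequency of 0.070.
The F1 is + + / py c, so py + is a recombinant gamete class with expected frequency r/2 = 0.070/2 = 0.0350.
Expected number = 0.0350 × 590 = 20.65 ≈ 21.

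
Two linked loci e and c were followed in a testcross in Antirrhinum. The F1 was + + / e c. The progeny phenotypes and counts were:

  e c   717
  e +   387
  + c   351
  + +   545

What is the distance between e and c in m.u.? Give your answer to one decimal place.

The recombinant classes are + c and e +: 351 + 387 = 738.
Recombination frequency = 738/2000 = 0.3690 ≈ 36.9%, i.e. 36.9 m.u.

36.9 m.u.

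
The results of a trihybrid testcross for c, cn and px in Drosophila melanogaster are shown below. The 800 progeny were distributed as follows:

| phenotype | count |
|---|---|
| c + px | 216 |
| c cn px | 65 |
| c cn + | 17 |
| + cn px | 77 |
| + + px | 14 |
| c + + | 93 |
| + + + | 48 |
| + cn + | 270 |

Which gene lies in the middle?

The two most frequent reciprocal classes, c + px and + cn +, are the parental types, so the F1 was c + px / + cn +.
The two rarest classes, + + px and c cn +, are the double crossovers. Comparing them with the parentals, only the c allele has switched, so c is the middle locus and the order is cn – c – px.

c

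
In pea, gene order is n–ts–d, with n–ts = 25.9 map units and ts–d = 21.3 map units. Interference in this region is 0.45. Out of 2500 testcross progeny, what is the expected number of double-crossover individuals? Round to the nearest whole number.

Map distances give recombination frequencies of 0.259 and 0.213 for the two intervals.
With interference 0.45 (so coincidence = 0.55), expected double-crossover frequency = 0.259 × 0.213 × 0.55 = 0.03034.
Expected number = 0.03034 × 2500 = 75.85 ≈ 76.

76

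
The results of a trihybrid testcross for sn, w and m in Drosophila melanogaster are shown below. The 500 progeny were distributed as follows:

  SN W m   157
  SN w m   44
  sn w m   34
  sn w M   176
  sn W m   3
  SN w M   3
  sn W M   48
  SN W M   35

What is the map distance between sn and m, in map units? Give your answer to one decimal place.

The two most frequent reciprocal classes, SN W m and sn w M, are the parental types, so the F1 was SN W m / sn w M.
The two rarest classes, sn W m and SN w M, are the double crossovers. Comparing them with the parentals, only the sn allele has switched, so sn is the middle locus and the order is w – sn – m.
Crossovers in the sn–m interval produce the single-crossover classes SN W M and sn w m (35 + 34 = 69) plus the double crossovers (6).
RF(sn–m) = (69 + 6) / 500 = 75/500 = 0.1500 → 15.0 map units.

15.0 map units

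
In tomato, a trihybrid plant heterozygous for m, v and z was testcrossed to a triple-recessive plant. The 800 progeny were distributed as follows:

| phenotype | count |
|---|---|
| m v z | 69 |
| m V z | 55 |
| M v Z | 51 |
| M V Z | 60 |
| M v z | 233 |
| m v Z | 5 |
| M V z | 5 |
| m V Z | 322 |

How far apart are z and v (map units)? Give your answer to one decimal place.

The two most frequent reciprocal classes, M v z and m V Z, are the parental types, so the F1 was M v z / m V Z.
The two rarest classes, M V z and m v Z, are the double crossovers. Comparing them with the parentals, only the v allele has switched, so v is the middle locus and the order is z – v – m.
Crossovers in the z–v interval produce the single-crossover classes M v Z and m V z (51 + 55 = 106) plus the double crossovers (10).
RF(z–v) = (106 + 10) / 800 = 116/800 = 0.1450 → 14.5 map units.

14.5 map units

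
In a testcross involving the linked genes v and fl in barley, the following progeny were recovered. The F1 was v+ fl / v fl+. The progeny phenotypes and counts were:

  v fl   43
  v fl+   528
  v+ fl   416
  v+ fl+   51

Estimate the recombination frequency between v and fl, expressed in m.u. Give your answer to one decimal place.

9.1 m.u.

The recombinant classes are v+ fl+ and v fl: 51 + 43 = 94.
Recombination frequency = 94/1038 = 0.0906 ≈ 9.1%, i.e. 9.1 m.u.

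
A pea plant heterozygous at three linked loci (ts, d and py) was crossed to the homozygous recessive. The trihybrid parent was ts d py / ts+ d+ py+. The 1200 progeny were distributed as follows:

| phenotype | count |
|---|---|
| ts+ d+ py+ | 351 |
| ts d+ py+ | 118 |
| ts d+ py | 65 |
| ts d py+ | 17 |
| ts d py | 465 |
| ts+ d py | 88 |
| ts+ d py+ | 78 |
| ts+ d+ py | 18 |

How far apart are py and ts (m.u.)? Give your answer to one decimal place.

The two rarest classes, ts d py+ and ts+ d+ py, are the double crossovers. Comparing them with the parentals, only the py allele has switched, so py is the middle locus and the order is d – py – ts.
Crossovers in the py–ts interval produce the single-crossover classes ts+ d py and ts d+ py+ (88 + 118 = 206) plus the double crossovers (35).
RF(py–ts) = (206 + 35) / 1200 = 241/1200 = 0.2008 → 20.1 m.u.

20.1 m.u.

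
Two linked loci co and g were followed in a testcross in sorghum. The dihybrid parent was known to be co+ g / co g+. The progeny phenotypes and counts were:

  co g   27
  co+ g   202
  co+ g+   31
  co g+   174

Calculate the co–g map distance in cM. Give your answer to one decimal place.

13.4 cM

The recombinant classes are co+ g+ and co g: 31 + 27 = 58.
Recombination frequency = 58/434 = 0.1336 ≈ 13.4%, i.e. 13.4 cM.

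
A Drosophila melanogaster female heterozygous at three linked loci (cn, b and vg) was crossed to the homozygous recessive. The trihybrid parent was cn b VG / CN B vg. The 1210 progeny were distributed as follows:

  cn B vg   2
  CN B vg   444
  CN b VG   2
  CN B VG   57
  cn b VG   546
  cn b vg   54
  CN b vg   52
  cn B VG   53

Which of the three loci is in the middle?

cn

The two rarest classes, CN b VG and cn B vg, are the double crossovers. Comparing them with the parentals, only the cn allele has switched, so cn is the middle locus and the order is b – cn – vg.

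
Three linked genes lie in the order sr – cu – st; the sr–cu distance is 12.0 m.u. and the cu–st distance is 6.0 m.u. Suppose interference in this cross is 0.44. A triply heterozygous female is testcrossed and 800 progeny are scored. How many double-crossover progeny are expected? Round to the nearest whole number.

3

Map distances give recombination frequencies of 0.120 and 0.060 for the two intervals.
With interference 0.44 (so coincidence = 0.56), expected double-crossover frequency = 0.120 × 0.060 × 0.56 = 0.00403.
Expected number = 0.00403 × 800 = 3.23 ≈ 3.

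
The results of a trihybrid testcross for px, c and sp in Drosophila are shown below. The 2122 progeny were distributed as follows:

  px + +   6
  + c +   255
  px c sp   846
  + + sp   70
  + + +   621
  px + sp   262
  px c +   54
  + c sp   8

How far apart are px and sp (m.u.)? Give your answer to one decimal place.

6.5 m.u.

The two most frequent reciprocal classes, + + + and px c sp, are the parental types, so the F1 was + + + / px c sp.
The two rarest classes, px + + and + c sp, are the double crossovers. Comparing them with the parentals, only the px allele has switched, so px is the middle locus and the order is c – px – sp.
Crossovers in the px–sp interval produce the single-crossover classes + + sp and px c + (70 + 54 = 124) plus the double crossovers (14).
RF(px–sp) = (124 + 14) / 2122 = 138/2122 = 0.0650 → 6.5 m.u.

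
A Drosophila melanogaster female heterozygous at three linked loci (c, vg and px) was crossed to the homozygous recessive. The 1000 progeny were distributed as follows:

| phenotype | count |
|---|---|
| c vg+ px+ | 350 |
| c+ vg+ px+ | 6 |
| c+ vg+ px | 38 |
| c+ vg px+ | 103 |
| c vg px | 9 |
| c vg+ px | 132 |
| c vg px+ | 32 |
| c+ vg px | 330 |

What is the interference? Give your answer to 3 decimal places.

0.294

The two most frequent reciprocal classes, c vg+ px+ and c+ vg px, are the parental types, so the F1 was c vg+ px+ / c+ vg px.
The two rarest classes, c+ vg+ px+ and c vg px, are the double crossovers. Comparing them with the parentals, only the c allele has switched, so c is the middle locus and the order is px – c – vg.
px–c: (235 + 15)/1000 = 0.2500; c–vg: (70 + 15)/1000 = 0.0850.
Expected DCO frequency = 0.2500 × 0.0850 ≈ 0.02125; observed = 15/1000 ≈ 0.01500.
Coefficient of coincidence = 0.01500/0.02125 ≈ 0.706; interference = 1 − 0.706 = 0.294.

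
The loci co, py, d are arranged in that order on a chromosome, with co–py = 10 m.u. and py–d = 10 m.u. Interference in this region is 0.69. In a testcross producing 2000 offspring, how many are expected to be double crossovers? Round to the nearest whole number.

6

Map distances give recombination frequencies of 0.100 and 0.100 for the two intervals.
With interference 0.69 (so coincidence = 0.31), expected double-crossover frequency = 0.100 × 0.100 × 0.31 = 0.00310.
Expected number = 0.00310 × 2000 = 6.20 ≈ 6.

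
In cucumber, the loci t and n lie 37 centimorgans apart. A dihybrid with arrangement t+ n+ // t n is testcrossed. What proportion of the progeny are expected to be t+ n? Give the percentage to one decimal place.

18.5%

A map distance of 37 centimorgans corresponds to a recombination frequency of 0.370.
The F1 is t+ n+ / t n, so t+ n is a recombinant gamete class with expected frequency r/2 = 0.370/2 = 0.1850.
That is 0.1850 = 18.5% of the progeny.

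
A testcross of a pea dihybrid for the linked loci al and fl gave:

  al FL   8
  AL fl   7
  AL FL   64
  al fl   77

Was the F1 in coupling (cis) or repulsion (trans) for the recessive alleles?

cis

The two most frequent classes are AL FL (64) and al fl (77); these are the parental (non-recombinant) types.
So the F1 carried AL FL on one chromosome and al fl on the other — the recessive alleles are on the same chromosome (cis / coupling).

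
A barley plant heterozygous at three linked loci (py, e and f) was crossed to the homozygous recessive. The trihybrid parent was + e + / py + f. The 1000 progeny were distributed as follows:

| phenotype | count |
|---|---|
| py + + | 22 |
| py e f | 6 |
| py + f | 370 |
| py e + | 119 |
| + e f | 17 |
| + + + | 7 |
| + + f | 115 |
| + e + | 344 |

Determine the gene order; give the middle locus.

The two rarest classes, + + + and py e f, are the double crossovers. Comparing them with the parentals, only the e allele has switched, so e is the middle locus and the order is py – e – f.

e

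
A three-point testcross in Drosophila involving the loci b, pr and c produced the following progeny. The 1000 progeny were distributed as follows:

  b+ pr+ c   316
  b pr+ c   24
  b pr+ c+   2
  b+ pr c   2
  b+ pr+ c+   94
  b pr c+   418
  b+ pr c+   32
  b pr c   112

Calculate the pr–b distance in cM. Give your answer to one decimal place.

6.0 cM

The two most frequent reciprocal classes, b pr c+ and b+ pr+ c, are the parental types, so the F1 was b pr c+ / b+ pr+ c.
The two rarest classes, b pr+ c+ and b+ pr c, are the double crossovers. Comparing them with the parentals, only the pr allele has switched, so pr is the middle locus and the order is b – pr – c.
Crossovers in the b–pr interval produce the single-crossover classes b+ pr c+ and b pr+ c (32 + 24 = 56) plus the double crossovers (4).
RF(b–pr) = (56 + 4) / 1000 = 60/1000 = 0.0600 → 6.0 cM.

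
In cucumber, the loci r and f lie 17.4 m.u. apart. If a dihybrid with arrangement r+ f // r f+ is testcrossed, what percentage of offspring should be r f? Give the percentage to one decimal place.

8.7%

A map distance of 17.4 m.u. corresponds to a recombination frequency of 0.174.
The F1 is r+ f / r f+, so r f is a recombinant gamete class with expected frequency r/2 = 0.174/2 = 0.0870.
That is 0.0870 = 8.7% of the progeny.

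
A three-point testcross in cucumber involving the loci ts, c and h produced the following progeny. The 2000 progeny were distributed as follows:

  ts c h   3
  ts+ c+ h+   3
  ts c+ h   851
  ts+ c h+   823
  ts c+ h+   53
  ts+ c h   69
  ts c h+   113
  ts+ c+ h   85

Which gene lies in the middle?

The two most frequent reciprocal classes, ts c+ h and ts+ c h+, are the parental types, so the F1 was ts c+ h / ts+ c h+.
The two rarest classes, ts c h and ts+ c+ h+, are the double crossovers. Comparing them with the parentals, only the c allele has switched, so c is the middle locus and the order is h – c – ts.

c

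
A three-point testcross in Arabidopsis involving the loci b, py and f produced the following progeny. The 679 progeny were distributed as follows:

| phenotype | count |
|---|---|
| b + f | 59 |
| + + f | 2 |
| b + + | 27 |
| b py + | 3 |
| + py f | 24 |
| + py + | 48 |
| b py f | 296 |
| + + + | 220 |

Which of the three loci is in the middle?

f

The two most frequent reciprocal classes, b py f and + + +, are the parental types, so the F1 was b py f / + + +.
The two rarest classes, b py + and + + f, are the double crossovers. Comparing them with the parentals, only the f allele has switched, so f is the middle locus and the order is b – f – py.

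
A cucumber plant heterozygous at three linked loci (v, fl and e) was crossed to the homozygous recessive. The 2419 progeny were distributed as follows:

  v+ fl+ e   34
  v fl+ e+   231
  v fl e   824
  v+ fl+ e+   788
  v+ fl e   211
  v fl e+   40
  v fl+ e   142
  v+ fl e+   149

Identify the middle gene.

e

The two most frequent reciprocal classes, v fl e and v+ fl+ e+, are the parental types, so the F1 was v fl e / v+ fl+ e+.
The two rarest classes, v fl e+ and v+ fl+ e, are the double crossovers. Comparing them with the parentals, only the e allele has switched, so e is the middle locus and the order is v – e – fl.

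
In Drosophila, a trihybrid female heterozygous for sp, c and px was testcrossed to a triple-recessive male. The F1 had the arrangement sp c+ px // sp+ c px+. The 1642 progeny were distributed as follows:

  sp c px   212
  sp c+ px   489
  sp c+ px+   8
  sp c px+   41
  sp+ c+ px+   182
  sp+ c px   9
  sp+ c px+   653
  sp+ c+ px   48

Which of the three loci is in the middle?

px

The two rarest classes, sp c+ px+ and sp+ c px, are the double crossovers. Comparing them with the parentals, only the px allele has switched, so px is the middle locus and the order is c – px – sp.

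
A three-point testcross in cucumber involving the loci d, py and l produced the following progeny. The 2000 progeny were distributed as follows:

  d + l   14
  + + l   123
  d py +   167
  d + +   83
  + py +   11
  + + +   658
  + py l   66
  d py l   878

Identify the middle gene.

The two most frequent reciprocal classes, + + + and d py l, are the parental types, so the F1 was + + + / d py l.
The two rarest classes, + py + and d + l, are the double crossovers. Comparing them with the parentals, only the py allele has switched, so py is the middle locus and the order is d – py – l.

py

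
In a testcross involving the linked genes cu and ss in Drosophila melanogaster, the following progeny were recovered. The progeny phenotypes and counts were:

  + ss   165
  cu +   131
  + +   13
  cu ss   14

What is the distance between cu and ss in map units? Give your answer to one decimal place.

The two most frequent classes, + ss (165) and cu + (131), are the parental types, so the F1 was + ss / cu +.
The recombinant classes are + + and cu ss: 13 + 14 = 27.
Recombination frequency = 27/323 = 0.0836 ≈ 8.4%, i.e. 8.4 map units.

8.4 map units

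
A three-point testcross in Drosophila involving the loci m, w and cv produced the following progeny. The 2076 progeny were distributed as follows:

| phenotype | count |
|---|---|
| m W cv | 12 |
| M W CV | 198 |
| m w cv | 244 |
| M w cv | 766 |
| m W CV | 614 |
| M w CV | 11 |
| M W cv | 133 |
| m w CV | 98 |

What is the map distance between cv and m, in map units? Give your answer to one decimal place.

22.4 map units

The two most frequent reciprocal classes, M w cv and m W CV, are the parental types, so the F1 was M w cv / m W CV.
The two rarest classes, M w CV and m W cv, are the double crossovers. Comparing them with the parentals, only the cv allele has switched, so cv is the middle locus and the order is m – cv – w.
Crossovers in the m–cv interval produce the single-crossover classes m w cv and M W CV (244 + 198 = 442) plus the double crossovers (23).
RF(m–cv) = (442 + 23) / 2076 = 465/2076 = 0.2240 → 22.4 map units.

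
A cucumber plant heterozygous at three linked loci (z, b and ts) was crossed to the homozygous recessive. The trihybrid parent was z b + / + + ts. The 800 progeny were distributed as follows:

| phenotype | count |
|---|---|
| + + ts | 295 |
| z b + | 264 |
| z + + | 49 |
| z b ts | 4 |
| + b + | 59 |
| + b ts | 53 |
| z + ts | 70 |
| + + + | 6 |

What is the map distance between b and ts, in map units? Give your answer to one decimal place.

14.0 map units

The two rarest classes, z b ts and + + +, are the double crossovers. Comparing them with the parentals, only the ts allele has switched, so ts is the middle locus and the order is b – ts – z.
Crossovers in the b–ts interval produce the single-crossover classes z + + and + b ts (49 + 53 = 102) plus the double crossovers (10).
RF(b–ts) = (102 + 10) / 800 = 112/800 = 0.1400 → 14.0 map units.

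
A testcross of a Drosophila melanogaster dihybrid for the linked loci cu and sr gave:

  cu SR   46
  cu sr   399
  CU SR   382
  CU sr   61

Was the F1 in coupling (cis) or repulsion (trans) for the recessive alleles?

The two most frequent classes are CU SR (382) and cu sr (399); these are the parental (non-recombinant) types.
So the F1 carried CU SR on one chromosome and cu sr on the other — the recessive alleles are on the same chromosome (cis / coupling).

cis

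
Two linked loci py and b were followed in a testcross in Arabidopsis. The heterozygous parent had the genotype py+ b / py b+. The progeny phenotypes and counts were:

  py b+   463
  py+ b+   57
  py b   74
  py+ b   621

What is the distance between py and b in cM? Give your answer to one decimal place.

The recombinant classes are py+ b+ and py b: 57 + 74 = 131.
Recombination frequency = 131/1215 = 0.1078 ≈ 10.8%, i.e. 10.8 cM.

10.8 cM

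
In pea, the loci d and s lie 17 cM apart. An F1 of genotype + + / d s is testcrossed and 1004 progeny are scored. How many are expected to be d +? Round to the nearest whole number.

A map distance of 17 cM corresponds to a recombination frequency of 0.170.
The F1 is + + / d s, so d + is a recombinant gamete class with expected frequency r/2 = 0.170/2 = 0.0850.
Expected number = 0.0850 × 1004 = 85.34 ≈ 85.

85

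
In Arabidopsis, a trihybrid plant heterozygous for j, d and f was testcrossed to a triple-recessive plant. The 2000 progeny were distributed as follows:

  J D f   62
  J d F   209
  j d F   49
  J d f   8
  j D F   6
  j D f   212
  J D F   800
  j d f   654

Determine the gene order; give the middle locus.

The two most frequent reciprocal classes, J D F and j d f, are the parental types, so the F1 was J D F / j d f.
The two rarest classes, j D F and J d f, are the double crossovers. Comparing them with the parentals, only the j allele has switched, so j is the middle locus and the order is d – j – f.

j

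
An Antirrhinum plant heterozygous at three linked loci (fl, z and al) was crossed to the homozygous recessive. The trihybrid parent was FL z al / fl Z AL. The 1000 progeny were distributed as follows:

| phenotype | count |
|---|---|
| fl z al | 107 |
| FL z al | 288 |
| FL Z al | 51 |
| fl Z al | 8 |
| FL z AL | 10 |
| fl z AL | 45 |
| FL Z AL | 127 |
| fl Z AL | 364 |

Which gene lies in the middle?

al

The two rarest classes, FL z AL and fl Z al, are the double crossovers. Comparing them with the parentals, only the al allele has switched, so al is the middle locus and the order is fl – al – z.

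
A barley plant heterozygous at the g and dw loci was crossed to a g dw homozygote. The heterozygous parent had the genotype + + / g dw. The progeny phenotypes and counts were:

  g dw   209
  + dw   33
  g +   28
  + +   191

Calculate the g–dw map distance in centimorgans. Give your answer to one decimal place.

The recombinant classes are + dw and g +: 33 + 28 = 61.
Recombination frequency = 61/461 = 0.1323 ≈ 13.2%, i.e. 13.2 centimorgans.

13.2 centimorgans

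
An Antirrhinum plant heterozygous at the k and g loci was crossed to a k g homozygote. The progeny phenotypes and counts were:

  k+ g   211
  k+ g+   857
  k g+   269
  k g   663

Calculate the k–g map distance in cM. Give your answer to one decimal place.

The two most frequent classes, k+ g+ (857) and k g (663), are the parental types, so the F1 was k+ g+ / k g.
The recombinant classes are k+ g and k g+: 211 + 269 = 480.
Recombination frequency = 480/2000 = 0.2400 ≈ 24.0%, i.e. 24.0 cM.

24.0 cM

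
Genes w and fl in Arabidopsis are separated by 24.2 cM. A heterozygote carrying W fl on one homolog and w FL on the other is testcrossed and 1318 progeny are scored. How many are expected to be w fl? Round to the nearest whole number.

A map distance of 24.2 cM corresponds to a recombination frequency of 0.242.
The F1 is W fl / w FL, so w fl is a recombinant gamete class with expected frequency r/2 = 0.242/2 = 0.1210.
Expected number = 0.1210 × 1318 = 159.48 ≈ 159.

159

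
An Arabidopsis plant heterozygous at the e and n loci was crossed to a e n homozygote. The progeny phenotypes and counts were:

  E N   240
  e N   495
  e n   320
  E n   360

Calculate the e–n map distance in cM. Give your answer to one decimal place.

The two most frequent classes, E n (360) and e N (495), are the parental types, so the F1 was E n / e N.
The recombinant classes are E N and e n: 240 + 320 = 560.
Recombination frequency = 560/1415 = 0.3958 ≈ 39.6%, i.e. 39.6 cM.

39.6 cM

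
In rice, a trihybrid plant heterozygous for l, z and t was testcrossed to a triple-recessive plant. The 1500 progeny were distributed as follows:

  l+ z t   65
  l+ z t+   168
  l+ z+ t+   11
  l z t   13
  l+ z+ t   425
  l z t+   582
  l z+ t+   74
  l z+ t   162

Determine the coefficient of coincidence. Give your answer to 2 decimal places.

0.62

The two most frequent reciprocal classes, l+ z+ t and l z t+, are the parental types, so the F1 was l+ z+ t / l z t+.
The two rarest classes, l+ z+ t+ and l z t, are the double crossovers. Comparing them with the parentals, only the t allele has switched, so t is the middle locus and the order is z – t – l.
z–t: (139 + 24)/1500 = 0.1087; t–l: (330 + 24)/1500 = 0.2360.
Expected DCO frequency = 0.1087 × 0.2360 ≈ 0.02565; observed = 24/1500 ≈ 0.01600.
Coefficient of coincidence = 0.01600/0.02565 ≈ 0.62.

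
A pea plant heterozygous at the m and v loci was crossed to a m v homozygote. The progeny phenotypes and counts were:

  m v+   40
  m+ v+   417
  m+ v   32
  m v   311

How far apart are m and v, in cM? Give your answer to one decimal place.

9.0 cM

The two most frequent classes, m+ v+ (417) and m v (311), are the parental types, so the F1 was m+ v+ / m v.
The recombinant classes are m+ v and m v+: 32 + 40 = 72.
Recombination frequency = 72/800 = 0.0900 ≈ 9.0%, i.e. 9.0 cM.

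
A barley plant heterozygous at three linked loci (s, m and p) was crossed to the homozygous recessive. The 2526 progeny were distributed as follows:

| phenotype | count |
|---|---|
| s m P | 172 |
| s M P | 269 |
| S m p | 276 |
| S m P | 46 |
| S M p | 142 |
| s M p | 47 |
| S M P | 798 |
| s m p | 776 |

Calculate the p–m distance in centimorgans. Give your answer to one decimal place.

The two most frequent reciprocal classes, s m p and S M P, are the parental types, so the F1 was s m p / S M P.
The two rarest classes, s M p and S m P, are the double crossovers. Comparing them with the parentals, only the m allele has switched, so m is the middle locus and the order is p – m – s.
Crossovers in the p–m interval produce the single-crossover classes s m P and S M p (172 + 142 = 314) plus the double crossovers (93).
RF(p–m) = (314 + 93) / 2526 = 407/2526 = 0.1611 → 16.1 centimorgans.

16.1 centimorgans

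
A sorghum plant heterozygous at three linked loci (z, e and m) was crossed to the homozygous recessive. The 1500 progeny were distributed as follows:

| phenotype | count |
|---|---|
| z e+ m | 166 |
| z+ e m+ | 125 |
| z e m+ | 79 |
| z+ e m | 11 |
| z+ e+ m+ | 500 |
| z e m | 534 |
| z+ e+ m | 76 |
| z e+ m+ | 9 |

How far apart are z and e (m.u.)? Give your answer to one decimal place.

20.7 m.u.

The two most frequent reciprocal classes, z e m and z+ e+ m+, are the parental types, so the F1 was z e m / z+ e+ m+.
The two rarest classes, z+ e m and z e+ m+, are the double crossovers. Comparing them with the parentals, only the z allele has switched, so z is the middle locus and the order is m – z – e.
Crossovers in the z–e interval produce the single-crossover classes z e+ m and z+ e m+ (166 + 125 = 291) plus the double crossovers (20).
RF(z–e) = (291 + 20) / 1500 = 311/1500 = 0.2073 → 20.7 m.u.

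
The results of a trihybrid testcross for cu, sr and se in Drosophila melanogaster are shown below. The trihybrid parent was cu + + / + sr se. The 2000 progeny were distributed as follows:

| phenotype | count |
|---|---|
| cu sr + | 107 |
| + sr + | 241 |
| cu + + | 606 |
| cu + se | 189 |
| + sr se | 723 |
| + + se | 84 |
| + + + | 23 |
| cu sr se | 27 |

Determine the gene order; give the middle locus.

cu

The two rarest classes, + + + and cu sr se, are the double crossovers. Comparing them with the parentals, only the cu allele has switched, so cu is the middle locus and the order is se – cu – sr.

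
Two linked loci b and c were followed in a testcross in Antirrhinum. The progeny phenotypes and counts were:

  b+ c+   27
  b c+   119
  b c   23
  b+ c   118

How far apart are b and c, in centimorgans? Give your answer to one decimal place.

17.4 centimorgans

The two most frequent classes, b+ c (118) and b c+ (119), are the parental types, so the F1 was b+ c / b c+.
The recombinant classes are b+ c+ and b c: 27 + 23 = 50.
Recombination frequency = 50/287 = 0.1742 ≈ 17.4%, i.e. 17.4 centimorgans.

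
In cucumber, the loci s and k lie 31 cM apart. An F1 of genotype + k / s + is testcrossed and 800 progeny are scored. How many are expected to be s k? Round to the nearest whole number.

A map distance of 31 cM corresponds to a recombination frequency of 0.310.
The F1 is + k / s +, so s k is a recombinant gamete class with expected frequency r/2 = 0.310/2 = 0.1550.
Expected number = 0.1550 × 800 = 124.00 ≈ 124.

124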